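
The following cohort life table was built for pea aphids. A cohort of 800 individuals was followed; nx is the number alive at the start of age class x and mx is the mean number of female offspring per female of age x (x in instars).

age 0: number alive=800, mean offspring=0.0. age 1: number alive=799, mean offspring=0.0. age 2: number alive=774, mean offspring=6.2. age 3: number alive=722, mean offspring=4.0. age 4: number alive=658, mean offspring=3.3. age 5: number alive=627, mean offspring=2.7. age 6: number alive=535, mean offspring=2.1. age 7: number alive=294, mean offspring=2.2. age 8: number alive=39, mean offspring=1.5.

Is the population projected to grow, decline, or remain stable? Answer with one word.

growing

lx = nx/n0 = nx/800: 1, 0.99875, 0.9675, 0.9025, 0.8225, 0.78375, 0.66875, 0.3675, 0.04875
R0 = Σ lx·mx = 0 + 0 + 5.9985 + 3.61 + 2.71425 + 2.116125 + 1.404375 + 0.8085 + 0.073125 = 16.724875
R0 > 1, so the population is growing.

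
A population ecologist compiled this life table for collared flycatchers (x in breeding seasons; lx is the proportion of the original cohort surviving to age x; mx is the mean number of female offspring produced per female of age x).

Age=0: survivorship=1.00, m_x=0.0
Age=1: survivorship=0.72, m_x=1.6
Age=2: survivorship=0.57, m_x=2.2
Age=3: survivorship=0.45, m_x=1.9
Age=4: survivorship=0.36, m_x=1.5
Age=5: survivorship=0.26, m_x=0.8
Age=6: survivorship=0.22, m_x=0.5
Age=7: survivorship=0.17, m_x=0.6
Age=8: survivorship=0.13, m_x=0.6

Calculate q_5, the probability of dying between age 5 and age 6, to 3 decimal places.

0.154

q_5 = (l_5 − l_6) / l_5 = (0.26 − 0.22) / 0.26
     = 0.04 / 0.26 = 0.153846… → 0.154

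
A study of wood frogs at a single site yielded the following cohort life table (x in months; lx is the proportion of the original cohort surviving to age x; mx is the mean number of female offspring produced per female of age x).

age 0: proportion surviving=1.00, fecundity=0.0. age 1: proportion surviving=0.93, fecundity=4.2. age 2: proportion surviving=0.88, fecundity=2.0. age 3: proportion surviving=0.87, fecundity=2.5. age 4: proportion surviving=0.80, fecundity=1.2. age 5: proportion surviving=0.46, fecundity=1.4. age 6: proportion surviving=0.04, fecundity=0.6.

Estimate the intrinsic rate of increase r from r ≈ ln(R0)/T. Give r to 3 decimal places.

R0 = Σ lx·mx = 0 + 3.906 + 1.76 + 2.175 + 0.96 + 0.644 + 0.024 = 9.469
Σ x·lx·mx = 21.155; T = 21.155/9.469 = 2.23413…
r ≈ ln(R0)/T = ln(9.469)/2.23413… = 1.00622… → 1.006

1.006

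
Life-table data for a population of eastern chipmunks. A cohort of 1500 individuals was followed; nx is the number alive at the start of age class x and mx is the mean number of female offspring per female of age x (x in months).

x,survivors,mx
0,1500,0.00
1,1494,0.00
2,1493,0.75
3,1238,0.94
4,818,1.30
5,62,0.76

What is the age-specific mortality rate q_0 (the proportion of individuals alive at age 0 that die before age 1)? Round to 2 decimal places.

0.00

lx = nx/n0 = nx/1500: 1, 0.996, 0.99533…, 0.82533…, 0.54533…, 0.04133…
q_0 = (l_0 − l_1) / l_0 = (1 − 0.996) / 1
     = 0.004 / 1 = 0.004 → 0.00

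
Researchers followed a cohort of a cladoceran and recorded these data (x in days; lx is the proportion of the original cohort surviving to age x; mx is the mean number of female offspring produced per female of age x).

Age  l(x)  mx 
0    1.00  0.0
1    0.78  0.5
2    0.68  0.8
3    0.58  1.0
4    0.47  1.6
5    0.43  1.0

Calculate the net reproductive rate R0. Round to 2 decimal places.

2.70

lx·mx by age: 0, 0.39, 0.544, 0.58, 0.752, 0.43
R0 = Σ lx·mx = 2.696 → 2.70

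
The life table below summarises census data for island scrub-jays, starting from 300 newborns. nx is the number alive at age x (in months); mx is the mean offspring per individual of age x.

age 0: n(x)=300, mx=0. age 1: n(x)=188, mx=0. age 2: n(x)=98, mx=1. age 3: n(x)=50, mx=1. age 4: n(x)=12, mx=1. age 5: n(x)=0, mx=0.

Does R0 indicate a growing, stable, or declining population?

lx = nx/n0 = nx/300: 1, 0.62667…, 0.32667…, 0.16667…, 0.04, 0
R0 = Σ lx·mx = 0 + 0 + 0.326667… + 0.166667… + 0.04 + 0 = 0.533333…
R0 < 1, so the population is declining.

declining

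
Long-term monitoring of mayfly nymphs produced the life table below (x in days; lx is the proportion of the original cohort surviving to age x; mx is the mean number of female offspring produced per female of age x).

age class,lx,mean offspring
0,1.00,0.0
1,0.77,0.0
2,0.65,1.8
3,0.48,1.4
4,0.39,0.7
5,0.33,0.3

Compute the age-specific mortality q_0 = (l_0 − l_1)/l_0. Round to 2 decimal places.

0.23

q_0 = (l_0 − l_1) / l_0 = (1 − 0.77) / 1
     = 0.23 / 1 = 0.23 → 0.23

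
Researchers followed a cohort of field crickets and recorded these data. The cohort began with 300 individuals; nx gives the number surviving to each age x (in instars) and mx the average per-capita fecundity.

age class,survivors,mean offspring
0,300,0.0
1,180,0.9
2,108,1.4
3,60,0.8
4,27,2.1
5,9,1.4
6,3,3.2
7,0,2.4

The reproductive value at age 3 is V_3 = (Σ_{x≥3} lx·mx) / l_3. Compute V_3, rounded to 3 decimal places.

2.115

lx = nx/n0 = nx/300: 1, 0.6, 0.36, 0.2, 0.09, 0.03, 0.01, 0
lx·mx for x ≥ 3: 0.16, 0.189, 0.042, 0.032, 0 → sum = 0.423
V_3 = 0.423 / l_3 = 0.423 / 0.2 = 2.115 → 2.115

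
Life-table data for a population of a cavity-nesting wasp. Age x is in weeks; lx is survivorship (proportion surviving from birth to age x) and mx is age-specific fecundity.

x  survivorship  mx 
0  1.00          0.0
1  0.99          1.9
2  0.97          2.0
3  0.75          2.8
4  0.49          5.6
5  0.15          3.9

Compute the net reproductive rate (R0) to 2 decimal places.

9.25

lx·mx by age: 0, 1.881, 1.94, 2.1, 2.744, 0.585
R0 = Σ lx·mx = 9.25 → 9.25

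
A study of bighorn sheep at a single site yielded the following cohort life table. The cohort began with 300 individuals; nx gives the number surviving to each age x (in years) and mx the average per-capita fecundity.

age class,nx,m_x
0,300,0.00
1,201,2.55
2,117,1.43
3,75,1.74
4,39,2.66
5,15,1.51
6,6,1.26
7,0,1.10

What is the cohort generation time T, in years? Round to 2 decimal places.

1.92

lx = nx/n0 = nx/300: 1, 0.67, 0.39, 0.25, 0.13, 0.05, 0.02, 0
lx·mx: 0, 1.7085, 0.5577, 0.435, 0.3458, 0.0755, 0.0252, 0 → R0 = 3.1477
x·lx·mx: 0, 1.7085, 1.1154, 1.305, 1.3832, 0.3775, 0.1512, 0 → Σ = 6.0408
T = 6.0408 / 3.1477 = 1.919116… → 1.92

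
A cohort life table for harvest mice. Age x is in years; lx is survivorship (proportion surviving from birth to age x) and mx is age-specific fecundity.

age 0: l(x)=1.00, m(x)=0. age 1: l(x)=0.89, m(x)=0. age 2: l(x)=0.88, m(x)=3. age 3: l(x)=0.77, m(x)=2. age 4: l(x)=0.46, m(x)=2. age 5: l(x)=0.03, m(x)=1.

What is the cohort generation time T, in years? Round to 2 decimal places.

2.68

lx·mx: 0, 0, 2.64, 1.54, 0.92, 0.03 → R0 = 5.13
x·lx·mx: 0, 0, 5.28, 4.62, 3.68, 0.15 → Σ = 13.73
T = 13.73 / 5.13 = 2.676413… → 2.68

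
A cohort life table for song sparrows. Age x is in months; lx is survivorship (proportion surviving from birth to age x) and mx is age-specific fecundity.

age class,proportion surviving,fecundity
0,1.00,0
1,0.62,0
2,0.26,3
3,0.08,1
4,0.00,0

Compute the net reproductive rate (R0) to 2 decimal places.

0.86

lx·mx by age: 0, 0, 0.78, 0.08, 0
R0 = Σ lx·mx = 0.86 → 0.86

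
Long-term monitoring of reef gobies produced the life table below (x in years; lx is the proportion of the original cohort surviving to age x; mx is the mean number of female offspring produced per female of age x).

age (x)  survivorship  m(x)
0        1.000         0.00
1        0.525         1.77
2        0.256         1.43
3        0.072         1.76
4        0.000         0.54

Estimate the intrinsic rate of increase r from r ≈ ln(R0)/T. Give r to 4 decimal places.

R0 = Σ lx·mx = 0 + 0.92925 + 0.36608 + 0.12672 + 0 = 1.42205
Σ x·lx·mx = 2.04157; T = 2.04157/1.42205 = 1.43565…
r ≈ ln(R0)/T = ln(1.42205)/1.43565… = 0.245254… → 0.2453

0.2453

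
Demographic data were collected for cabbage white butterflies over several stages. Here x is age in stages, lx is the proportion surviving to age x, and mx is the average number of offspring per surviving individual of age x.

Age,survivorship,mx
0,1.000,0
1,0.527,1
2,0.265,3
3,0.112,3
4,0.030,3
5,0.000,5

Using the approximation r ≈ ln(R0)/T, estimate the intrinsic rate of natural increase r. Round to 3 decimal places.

R0 = Σ lx·mx = 0 + 0.527 + 0.795 + 0.336 + 0.09 + 0 = 1.748
Σ x·lx·mx = 3.485; T = 3.485/1.748 = 1.99371…
r ≈ ln(R0)/T = ln(1.748)/1.99371… = 0.28012… → 0.280

0.280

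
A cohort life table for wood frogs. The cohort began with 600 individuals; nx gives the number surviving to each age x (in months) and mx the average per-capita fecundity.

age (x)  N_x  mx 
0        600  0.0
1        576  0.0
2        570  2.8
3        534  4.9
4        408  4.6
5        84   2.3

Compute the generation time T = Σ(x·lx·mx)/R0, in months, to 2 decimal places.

3.11

lx = nx/n0 = nx/600: 1, 0.96, 0.95, 0.89, 0.68, 0.14
lx·mx: 0, 0, 2.66, 4.361, 3.128, 0.322 → R0 = 10.471
x·lx·mx: 0, 0, 5.32, 13.083, 12.512, 1.61 → Σ = 32.525
T = 32.525 / 10.471 = 3.106198… → 3.11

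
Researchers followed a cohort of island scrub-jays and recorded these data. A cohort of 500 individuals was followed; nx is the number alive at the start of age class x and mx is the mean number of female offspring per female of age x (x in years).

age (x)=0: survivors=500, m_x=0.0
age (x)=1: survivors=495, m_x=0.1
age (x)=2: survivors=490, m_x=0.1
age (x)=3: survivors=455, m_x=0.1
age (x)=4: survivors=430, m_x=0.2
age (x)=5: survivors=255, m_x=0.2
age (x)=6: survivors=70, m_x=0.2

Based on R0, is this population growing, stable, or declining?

declining

lx = nx/n0 = nx/500: 1, 0.99, 0.98, 0.91, 0.86, 0.51, 0.14
R0 = Σ lx·mx = 0 + 0.099 + 0.098 + 0.091 + 0.172 + 0.102 + 0.028 = 0.59
R0 < 1, so the population is declining.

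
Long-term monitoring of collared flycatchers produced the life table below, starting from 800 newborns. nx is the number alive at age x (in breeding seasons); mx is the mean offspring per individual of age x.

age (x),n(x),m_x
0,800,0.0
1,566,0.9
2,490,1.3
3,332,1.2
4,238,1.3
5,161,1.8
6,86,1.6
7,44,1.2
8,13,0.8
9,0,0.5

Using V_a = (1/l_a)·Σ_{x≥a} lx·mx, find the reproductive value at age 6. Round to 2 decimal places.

2.33

lx = nx/n0 = nx/800: 1, 0.7075, 0.6125, 0.415, 0.2975, 0.20125, 0.1075, 0.055, 0.01625, 0
lx·mx for x ≥ 6: 0.172, 0.066, 0.013, 0 → sum = 0.251
V_6 = 0.251 / l_6 = 0.251 / 0.1075 = 2.334884… → 2.33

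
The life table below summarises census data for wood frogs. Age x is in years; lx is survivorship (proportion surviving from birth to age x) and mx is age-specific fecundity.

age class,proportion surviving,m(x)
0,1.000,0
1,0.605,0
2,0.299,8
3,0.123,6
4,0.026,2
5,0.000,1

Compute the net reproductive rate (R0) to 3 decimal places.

3.182

lx·mx by age: 0, 0, 2.392, 0.738, 0.052, 0
R0 = Σ lx·mx = 3.182 → 3.182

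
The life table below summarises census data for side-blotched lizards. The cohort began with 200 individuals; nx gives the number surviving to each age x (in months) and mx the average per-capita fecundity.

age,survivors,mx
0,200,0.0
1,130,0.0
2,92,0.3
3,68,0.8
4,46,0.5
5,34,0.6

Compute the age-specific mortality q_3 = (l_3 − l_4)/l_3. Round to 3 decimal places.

0.324

lx = nx/n0 = nx/200: 1, 0.65, 0.46, 0.34, 0.23, 0.17
q_3 = (l_3 − l_4) / l_3 = (0.34 − 0.23) / 0.34
     = 0.11 / 0.34 = 0.323529… → 0.324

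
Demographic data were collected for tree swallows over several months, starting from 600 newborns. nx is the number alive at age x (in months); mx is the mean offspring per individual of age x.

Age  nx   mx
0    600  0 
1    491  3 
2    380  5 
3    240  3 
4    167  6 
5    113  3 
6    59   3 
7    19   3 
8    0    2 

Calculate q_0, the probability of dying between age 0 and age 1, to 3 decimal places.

lx = nx/n0 = nx/600: 1, 0.81833…, 0.63333…, 0.4, 0.27833…, 0.18833…, 0.09833…, 0.03167…, 0
q_0 = (l_0 − l_1) / l_0 = (1 − 0.818333…) / 1
     = 0.181667… / 1 = 0.181667… → 0.182

0.182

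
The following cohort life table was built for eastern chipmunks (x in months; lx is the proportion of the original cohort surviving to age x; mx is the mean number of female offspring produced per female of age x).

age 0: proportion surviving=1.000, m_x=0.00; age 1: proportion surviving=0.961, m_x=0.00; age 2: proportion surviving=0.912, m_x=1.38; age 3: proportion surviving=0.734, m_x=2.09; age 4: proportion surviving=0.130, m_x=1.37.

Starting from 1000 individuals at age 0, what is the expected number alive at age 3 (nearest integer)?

734

Expected survivors = N0 · l_3 = 1000 × 0.734 = 734 → 734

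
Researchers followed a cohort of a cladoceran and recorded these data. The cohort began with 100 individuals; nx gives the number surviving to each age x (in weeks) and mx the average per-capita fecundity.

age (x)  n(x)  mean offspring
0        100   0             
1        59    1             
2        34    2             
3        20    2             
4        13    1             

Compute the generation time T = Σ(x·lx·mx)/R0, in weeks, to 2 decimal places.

lx = nx/n0 = nx/100: 1, 0.59, 0.34, 0.2, 0.13
lx·mx: 0, 0.59, 0.68, 0.4, 0.13 → R0 = 1.8
x·lx·mx: 0, 0.59, 1.36, 1.2, 0.52 → Σ = 3.67
T = 3.67 / 1.8 = 2.038889… → 2.04

2.04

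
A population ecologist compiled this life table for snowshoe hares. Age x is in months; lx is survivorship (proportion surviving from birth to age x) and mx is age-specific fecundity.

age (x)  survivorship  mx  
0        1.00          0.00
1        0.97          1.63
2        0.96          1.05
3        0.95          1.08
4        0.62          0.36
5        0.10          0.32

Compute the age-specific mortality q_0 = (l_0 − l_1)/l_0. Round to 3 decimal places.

q_0 = (l_0 − l_1) / l_0 = (1 − 0.97) / 1
     = 0.03 / 1 = 0.03 → 0.030

0.030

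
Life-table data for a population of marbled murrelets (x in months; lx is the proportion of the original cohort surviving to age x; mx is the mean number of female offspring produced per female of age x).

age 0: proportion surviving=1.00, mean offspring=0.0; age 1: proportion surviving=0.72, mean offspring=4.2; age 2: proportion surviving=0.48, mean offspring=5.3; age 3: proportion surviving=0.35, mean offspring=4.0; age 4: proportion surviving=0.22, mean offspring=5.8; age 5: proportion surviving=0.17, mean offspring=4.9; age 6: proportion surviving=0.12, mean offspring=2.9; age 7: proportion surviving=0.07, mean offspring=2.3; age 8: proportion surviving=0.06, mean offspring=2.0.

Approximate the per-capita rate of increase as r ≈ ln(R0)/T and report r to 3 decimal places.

0.856

R0 = Σ lx·mx = 0 + 3.024 + 2.544 + 1.4 + 1.276 + 0.833 + 0.348 + 0.161 + 0.12 = 9.706
Σ x·lx·mx = 25.756; T = 25.756/9.706 = 2.65362…
r ≈ ln(R0)/T = ln(9.706)/2.65362… = 0.85647… → 0.856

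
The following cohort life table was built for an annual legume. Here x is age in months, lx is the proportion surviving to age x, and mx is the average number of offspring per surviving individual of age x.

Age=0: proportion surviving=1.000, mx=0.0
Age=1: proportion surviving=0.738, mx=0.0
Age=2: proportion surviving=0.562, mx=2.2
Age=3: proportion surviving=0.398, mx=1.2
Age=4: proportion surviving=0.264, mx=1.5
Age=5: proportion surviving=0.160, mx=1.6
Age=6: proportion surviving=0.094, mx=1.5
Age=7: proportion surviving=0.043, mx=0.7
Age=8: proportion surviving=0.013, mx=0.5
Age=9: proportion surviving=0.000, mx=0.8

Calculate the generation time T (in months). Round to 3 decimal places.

3.097

lx·mx: 0, 0, 1.2364, 0.4776, 0.396, 0.256, 0.141, 0.0301, 0.0065, 0 → R0 = 2.5436
x·lx·mx: 0, 0, 2.4728, 1.4328, 1.584, 1.28, 0.846, 0.2107, 0.052, 0 → Σ = 7.8783
T = 7.8783 / 2.5436 = 3.097303… → 3.097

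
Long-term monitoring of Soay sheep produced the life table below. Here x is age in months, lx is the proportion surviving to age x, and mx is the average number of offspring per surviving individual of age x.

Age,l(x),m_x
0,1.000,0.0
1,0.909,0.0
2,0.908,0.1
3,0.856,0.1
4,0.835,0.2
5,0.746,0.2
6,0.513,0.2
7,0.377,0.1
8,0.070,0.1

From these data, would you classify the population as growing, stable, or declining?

declining

R0 = Σ lx·mx = 0 + 0 + 0.0908 + 0.0856 + 0.167 + 0.1492 + 0.1026 + 0.0377 + 0.007 = 0.6399
R0 < 1, so the population is declining.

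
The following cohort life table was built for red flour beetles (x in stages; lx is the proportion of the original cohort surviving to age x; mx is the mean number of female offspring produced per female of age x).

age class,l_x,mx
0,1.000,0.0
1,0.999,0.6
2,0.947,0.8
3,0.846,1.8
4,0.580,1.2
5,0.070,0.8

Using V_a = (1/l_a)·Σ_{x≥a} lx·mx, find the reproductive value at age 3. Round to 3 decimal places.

2.689

lx·mx for x ≥ 3: 1.5228, 0.696, 0.056 → sum = 2.2748
V_3 = 2.2748 / l_3 = 2.2748 / 0.846 = 2.688889… → 2.689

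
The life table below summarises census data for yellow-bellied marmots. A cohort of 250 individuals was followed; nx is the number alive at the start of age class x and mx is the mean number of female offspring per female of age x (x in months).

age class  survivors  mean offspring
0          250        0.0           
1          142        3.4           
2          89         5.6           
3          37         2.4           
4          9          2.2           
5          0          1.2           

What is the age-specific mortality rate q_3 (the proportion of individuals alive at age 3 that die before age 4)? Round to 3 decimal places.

0.757

lx = nx/n0 = nx/250: 1, 0.568, 0.356, 0.148, 0.036, 0
q_3 = (l_3 − l_4) / l_3 = (0.148 − 0.036) / 0.148
     = 0.112 / 0.148 = 0.756757… → 0.757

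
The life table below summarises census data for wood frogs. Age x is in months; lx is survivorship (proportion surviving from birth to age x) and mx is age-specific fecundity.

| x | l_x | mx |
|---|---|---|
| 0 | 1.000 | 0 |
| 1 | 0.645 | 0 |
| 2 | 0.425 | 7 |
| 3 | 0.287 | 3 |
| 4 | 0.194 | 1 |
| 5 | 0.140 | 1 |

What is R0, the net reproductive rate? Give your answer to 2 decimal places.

lx·mx by age: 0, 0, 2.975, 0.861, 0.194, 0.14
R0 = Σ lx·mx = 4.17 → 4.17

4.17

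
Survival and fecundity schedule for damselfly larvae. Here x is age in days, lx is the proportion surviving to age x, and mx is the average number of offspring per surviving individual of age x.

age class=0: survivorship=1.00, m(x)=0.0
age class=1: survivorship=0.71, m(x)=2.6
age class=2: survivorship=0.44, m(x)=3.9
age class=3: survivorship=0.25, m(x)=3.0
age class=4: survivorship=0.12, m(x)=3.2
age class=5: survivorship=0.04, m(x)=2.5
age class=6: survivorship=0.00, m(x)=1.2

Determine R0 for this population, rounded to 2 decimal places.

lx·mx by age: 0, 1.846, 1.716, 0.75, 0.384, 0.1, 0
R0 = Σ lx·mx = 4.796 → 4.80

4.80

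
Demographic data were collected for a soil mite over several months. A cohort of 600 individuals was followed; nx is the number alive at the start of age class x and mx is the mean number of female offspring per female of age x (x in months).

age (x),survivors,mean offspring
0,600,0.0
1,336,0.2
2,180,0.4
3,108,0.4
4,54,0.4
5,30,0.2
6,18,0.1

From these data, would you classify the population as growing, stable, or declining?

declining

lx = nx/n0 = nx/600: 1, 0.56, 0.3, 0.18, 0.09, 0.05, 0.03
R0 = Σ lx·mx = 0 + 0.112 + 0.12 + 0.072 + 0.036 + 0.01 + 0.003 = 0.353
R0 < 1, so the population is declining.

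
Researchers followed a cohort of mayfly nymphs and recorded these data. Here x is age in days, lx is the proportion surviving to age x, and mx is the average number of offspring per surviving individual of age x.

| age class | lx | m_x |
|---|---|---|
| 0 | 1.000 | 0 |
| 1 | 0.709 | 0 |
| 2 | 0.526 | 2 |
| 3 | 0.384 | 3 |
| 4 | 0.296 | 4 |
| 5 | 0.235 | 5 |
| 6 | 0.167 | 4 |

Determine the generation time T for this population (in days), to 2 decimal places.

lx·mx: 0, 0, 1.052, 1.152, 1.184, 1.175, 0.668 → R0 = 5.231
x·lx·mx: 0, 0, 2.104, 3.456, 4.736, 5.875, 4.008 → Σ = 20.179
T = 20.179 / 5.231 = 3.85758… → 3.86

3.86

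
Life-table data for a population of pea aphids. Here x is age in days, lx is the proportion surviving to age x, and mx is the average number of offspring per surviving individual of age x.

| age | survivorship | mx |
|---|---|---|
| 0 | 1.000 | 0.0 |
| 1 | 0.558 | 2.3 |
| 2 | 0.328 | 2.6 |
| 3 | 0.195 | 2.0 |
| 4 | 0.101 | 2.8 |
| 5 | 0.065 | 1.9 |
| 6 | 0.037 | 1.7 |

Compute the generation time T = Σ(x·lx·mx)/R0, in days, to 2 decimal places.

2.10

lx·mx: 0, 1.2834, 0.8528, 0.39, 0.2828, 0.1235, 0.0629 → R0 = 2.9954
x·lx·mx: 0, 1.2834, 1.7056, 1.17, 1.1312, 0.6175, 0.3774 → Σ = 6.2851
T = 6.2851 / 2.9954 = 2.098251… → 2.10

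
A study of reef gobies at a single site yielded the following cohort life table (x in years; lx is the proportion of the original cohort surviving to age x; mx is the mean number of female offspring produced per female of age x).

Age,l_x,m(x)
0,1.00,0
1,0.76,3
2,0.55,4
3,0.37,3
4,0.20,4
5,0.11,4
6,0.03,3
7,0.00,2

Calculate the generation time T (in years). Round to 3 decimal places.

2.305

lx·mx: 0, 2.28, 2.2, 1.11, 0.8, 0.44, 0.09, 0 → R0 = 6.92
x·lx·mx: 0, 2.28, 4.4, 3.33, 3.2, 2.2, 0.54, 0 → Σ = 15.95
T = 15.95 / 6.92 = 2.304913… → 2.305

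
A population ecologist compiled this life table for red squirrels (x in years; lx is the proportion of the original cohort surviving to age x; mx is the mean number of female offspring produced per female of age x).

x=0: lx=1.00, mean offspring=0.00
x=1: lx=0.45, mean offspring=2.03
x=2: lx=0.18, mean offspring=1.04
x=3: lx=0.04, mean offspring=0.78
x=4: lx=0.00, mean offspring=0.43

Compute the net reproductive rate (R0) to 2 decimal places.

lx·mx by age: 0, 0.9135, 0.1872, 0.0312, 0
R0 = Σ lx·mx = 1.1319 → 1.13

1.13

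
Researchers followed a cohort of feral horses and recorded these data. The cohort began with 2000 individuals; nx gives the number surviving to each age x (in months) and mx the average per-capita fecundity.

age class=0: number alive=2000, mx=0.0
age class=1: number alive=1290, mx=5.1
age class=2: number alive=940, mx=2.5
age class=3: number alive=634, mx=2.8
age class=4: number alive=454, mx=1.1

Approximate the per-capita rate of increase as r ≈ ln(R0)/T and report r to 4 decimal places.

1.0378

lx = nx/n0 = nx/2000: 1, 0.645, 0.47, 0.317, 0.227
R0 = Σ lx·mx = 0 + 3.2895 + 1.175 + 0.8876 + 0.2497 = 5.6018
Σ x·lx·mx = 9.3011; T = 9.3011/5.6018 = 1.66038…
r ≈ ln(R0)/T = ln(5.6018)/1.66038… = 1.037769… → 1.0378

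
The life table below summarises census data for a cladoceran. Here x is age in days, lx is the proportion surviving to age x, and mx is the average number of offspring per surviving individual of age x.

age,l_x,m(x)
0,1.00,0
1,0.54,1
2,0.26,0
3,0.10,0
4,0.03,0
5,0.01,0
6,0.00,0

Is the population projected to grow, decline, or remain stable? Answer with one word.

R0 = Σ lx·mx = 0 + 0.54 + 0 + 0 + 0 + 0 + 0 = 0.54
R0 < 1, so the population is declining.

declining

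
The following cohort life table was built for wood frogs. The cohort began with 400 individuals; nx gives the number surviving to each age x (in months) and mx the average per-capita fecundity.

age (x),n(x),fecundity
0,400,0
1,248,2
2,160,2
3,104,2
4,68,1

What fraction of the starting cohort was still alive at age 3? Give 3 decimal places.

l_3 = n_3/n_0 = 104/400 = 0.26 → 0.260

0.260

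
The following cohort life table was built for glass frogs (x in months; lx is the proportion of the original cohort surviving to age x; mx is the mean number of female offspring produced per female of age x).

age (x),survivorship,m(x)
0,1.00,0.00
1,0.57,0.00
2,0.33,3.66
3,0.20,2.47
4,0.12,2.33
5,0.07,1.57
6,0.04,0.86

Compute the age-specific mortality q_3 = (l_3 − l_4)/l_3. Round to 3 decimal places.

0.400

q_3 = (l_3 − l_4) / l_3 = (0.2 − 0.12) / 0.2
     = 0.08 / 0.2 = 0.4 → 0.400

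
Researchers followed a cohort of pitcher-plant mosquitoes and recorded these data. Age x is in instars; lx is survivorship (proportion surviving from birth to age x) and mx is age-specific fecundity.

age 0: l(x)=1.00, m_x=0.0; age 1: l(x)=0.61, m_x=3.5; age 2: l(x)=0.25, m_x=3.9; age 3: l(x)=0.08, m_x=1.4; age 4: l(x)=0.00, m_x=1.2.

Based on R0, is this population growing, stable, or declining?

R0 = Σ lx·mx = 0 + 2.135 + 0.975 + 0.112 + 0 = 3.222
R0 > 1, so the population is growing.

growing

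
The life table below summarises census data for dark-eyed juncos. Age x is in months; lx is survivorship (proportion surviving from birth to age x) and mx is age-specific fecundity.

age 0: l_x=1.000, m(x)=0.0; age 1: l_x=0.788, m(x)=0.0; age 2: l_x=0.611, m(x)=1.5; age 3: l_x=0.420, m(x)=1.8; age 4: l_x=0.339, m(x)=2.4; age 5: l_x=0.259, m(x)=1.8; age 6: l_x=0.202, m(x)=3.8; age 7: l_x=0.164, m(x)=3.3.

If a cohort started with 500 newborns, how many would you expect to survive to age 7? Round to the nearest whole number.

82

Expected survivors = N0 · l_7 = 500 × 0.164 = 82 → 82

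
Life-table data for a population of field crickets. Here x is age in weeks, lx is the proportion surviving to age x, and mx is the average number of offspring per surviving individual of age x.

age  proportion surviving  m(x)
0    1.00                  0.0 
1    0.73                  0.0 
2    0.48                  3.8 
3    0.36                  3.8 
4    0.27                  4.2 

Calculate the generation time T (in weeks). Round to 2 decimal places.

2.84

lx·mx: 0, 0, 1.824, 1.368, 1.134 → R0 = 4.326
x·lx·mx: 0, 0, 3.648, 4.104, 4.536 → Σ = 12.288
T = 12.288 / 4.326 = 2.840499… → 2.84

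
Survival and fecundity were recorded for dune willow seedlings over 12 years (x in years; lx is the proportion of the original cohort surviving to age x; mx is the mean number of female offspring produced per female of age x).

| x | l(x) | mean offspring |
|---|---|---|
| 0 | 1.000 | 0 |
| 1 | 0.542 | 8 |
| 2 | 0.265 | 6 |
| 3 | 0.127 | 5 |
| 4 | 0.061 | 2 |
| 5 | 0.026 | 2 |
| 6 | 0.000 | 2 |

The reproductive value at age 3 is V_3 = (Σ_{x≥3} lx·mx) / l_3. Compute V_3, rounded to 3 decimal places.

lx·mx for x ≥ 3: 0.635, 0.122, 0.052, 0 → sum = 0.809
V_3 = 0.809 / l_3 = 0.809 / 0.127 = 6.370079… → 6.370

6.370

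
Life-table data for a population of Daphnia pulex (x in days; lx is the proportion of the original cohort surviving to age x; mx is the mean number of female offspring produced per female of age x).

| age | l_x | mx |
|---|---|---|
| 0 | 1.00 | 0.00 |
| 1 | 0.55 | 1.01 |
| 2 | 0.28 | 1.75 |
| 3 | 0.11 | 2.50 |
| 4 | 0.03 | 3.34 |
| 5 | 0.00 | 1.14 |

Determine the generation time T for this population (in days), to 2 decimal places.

lx·mx: 0, 0.5555, 0.49, 0.275, 0.1002, 0 → R0 = 1.4207
x·lx·mx: 0, 0.5555, 0.98, 0.825, 0.4008, 0 → Σ = 2.7613
T = 2.7613 / 1.4207 = 1.943619… → 1.94

1.94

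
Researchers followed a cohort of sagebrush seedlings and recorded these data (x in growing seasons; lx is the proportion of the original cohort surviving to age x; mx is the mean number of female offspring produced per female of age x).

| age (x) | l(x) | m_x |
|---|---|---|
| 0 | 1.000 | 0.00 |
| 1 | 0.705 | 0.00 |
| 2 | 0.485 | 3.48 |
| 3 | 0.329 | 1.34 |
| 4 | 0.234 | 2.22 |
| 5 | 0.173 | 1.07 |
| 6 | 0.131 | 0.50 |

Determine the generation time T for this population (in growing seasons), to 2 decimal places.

lx·mx: 0, 0, 1.6878, 0.44086, 0.51948, 0.18511, 0.0655 → R0 = 2.89875
x·lx·mx: 0, 0, 3.3756, 1.32258, 2.07792, 0.92555, 0.393 → Σ = 8.09465
T = 8.09465 / 2.89875 = 2.792462… → 2.79

2.79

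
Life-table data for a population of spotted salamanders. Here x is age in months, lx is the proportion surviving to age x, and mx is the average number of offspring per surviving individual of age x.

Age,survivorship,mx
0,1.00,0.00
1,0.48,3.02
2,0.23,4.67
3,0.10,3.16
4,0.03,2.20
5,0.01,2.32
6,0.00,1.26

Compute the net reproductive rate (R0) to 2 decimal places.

lx·mx by age: 0, 1.4496, 1.0741, 0.316, 0.066, 0.0232, 0
R0 = Σ lx·mx = 2.9289 → 2.93

2.93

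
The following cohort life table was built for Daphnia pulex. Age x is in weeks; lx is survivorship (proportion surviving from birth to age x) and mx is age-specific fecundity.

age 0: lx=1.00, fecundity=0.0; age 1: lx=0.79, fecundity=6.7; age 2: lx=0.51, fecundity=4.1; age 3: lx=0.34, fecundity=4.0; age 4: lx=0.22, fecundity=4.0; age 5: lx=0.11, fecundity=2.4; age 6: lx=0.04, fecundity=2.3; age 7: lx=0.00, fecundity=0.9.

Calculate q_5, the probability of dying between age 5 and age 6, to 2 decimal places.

0.64

q_5 = (l_5 − l_6) / l_5 = (0.11 − 0.04) / 0.11
     = 0.07 / 0.11 = 0.636364… → 0.64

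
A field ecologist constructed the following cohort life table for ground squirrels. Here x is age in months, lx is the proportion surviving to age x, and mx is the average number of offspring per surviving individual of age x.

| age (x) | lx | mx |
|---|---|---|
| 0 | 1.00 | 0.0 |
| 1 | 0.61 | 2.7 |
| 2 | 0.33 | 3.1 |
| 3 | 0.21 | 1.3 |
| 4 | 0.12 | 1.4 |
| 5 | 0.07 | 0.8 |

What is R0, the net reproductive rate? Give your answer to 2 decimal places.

lx·mx by age: 0, 1.647, 1.023, 0.273, 0.168, 0.056
R0 = Σ lx·mx = 3.167 → 3.17

3.17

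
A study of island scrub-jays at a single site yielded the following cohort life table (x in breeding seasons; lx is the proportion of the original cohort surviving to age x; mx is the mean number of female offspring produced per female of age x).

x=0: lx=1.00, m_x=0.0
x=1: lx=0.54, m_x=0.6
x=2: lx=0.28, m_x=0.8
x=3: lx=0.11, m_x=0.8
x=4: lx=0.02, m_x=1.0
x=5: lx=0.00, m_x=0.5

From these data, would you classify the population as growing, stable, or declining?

R0 = Σ lx·mx = 0 + 0.324 + 0.224 + 0.088 + 0.02 + 0 = 0.656
R0 < 1, so the population is declining.

declining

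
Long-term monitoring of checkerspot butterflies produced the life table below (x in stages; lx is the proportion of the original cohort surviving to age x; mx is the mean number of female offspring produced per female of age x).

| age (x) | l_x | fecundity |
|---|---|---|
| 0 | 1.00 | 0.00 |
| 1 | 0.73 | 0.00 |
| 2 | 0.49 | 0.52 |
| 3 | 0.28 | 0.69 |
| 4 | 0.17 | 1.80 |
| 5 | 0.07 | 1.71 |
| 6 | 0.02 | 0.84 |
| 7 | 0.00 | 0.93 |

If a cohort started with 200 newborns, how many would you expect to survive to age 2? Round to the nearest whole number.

98

Expected survivors = N0 · l_2 = 200 × 0.49 = 98 → 98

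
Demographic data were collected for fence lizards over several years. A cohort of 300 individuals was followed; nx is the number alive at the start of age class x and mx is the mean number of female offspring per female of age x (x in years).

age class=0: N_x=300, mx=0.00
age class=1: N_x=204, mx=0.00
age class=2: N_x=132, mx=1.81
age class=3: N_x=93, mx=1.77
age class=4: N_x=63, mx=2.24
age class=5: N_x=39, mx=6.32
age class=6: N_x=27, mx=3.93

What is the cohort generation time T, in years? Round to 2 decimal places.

3.80

lx = nx/n0 = nx/300: 1, 0.68, 0.44, 0.31, 0.21, 0.13, 0.09
lx·mx: 0, 0, 0.7964, 0.5487, 0.4704, 0.8216, 0.3537 → R0 = 2.9908
x·lx·mx: 0, 0, 1.5928, 1.6461, 1.8816, 4.108, 2.1222 → Σ = 11.3507
T = 11.3507 / 2.9908 = 3.795205… → 3.80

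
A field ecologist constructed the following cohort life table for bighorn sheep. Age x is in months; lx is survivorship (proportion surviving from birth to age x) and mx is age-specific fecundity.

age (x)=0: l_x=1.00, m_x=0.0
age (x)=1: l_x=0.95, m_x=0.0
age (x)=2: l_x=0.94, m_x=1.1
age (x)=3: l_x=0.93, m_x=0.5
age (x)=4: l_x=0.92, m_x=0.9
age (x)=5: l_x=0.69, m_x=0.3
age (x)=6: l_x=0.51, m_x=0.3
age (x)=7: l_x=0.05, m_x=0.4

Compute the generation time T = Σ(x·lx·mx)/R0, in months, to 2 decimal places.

lx·mx: 0, 0, 1.034, 0.465, 0.828, 0.207, 0.153, 0.02 → R0 = 2.707
x·lx·mx: 0, 0, 2.068, 1.395, 3.312, 1.035, 0.918, 0.14 → Σ = 8.868
T = 8.868 / 2.707 = 3.275951… → 3.28

3.28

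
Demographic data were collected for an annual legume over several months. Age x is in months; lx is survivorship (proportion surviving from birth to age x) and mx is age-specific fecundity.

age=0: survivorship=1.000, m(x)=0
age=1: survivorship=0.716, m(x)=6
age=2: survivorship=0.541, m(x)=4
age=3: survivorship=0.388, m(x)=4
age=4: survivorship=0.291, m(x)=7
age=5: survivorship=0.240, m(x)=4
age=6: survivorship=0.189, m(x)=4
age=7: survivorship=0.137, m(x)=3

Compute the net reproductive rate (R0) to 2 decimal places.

12.18

lx·mx by age: 0, 4.296, 2.164, 1.552, 2.037, 0.96, 0.756, 0.411
R0 = Σ lx·mx = 12.176 → 12.18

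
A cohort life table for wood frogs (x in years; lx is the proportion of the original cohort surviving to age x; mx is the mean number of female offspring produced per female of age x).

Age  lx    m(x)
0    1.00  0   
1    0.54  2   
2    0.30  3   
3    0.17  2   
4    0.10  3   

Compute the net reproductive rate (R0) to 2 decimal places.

lx·mx by age: 0, 1.08, 0.9, 0.34, 0.3
R0 = Σ lx·mx = 2.62 → 2.62

2.62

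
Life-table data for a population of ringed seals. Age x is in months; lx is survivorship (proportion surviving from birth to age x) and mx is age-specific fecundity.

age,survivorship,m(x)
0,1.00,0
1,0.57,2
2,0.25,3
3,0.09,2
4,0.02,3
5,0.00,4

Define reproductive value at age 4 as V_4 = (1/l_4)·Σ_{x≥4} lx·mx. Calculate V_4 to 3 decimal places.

lx·mx for x ≥ 4: 0.06, 0 → sum = 0.06
V_4 = 0.06 / l_4 = 0.06 / 0.02 = 3 → 3.000

3.000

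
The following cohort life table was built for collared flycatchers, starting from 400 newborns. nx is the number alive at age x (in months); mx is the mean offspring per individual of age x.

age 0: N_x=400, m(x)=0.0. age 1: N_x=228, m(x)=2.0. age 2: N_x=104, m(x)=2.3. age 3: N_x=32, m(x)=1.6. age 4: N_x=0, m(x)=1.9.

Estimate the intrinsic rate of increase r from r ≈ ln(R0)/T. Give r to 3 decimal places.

0.428

lx = nx/n0 = nx/400: 1, 0.57, 0.26, 0.08, 0
R0 = Σ lx·mx = 0 + 1.14 + 0.598 + 0.128 + 0 = 1.866
Σ x·lx·mx = 2.72; T = 2.72/1.866 = 1.45766…
r ≈ ln(R0)/T = ln(1.866)/1.45766… = 0.42794… → 0.428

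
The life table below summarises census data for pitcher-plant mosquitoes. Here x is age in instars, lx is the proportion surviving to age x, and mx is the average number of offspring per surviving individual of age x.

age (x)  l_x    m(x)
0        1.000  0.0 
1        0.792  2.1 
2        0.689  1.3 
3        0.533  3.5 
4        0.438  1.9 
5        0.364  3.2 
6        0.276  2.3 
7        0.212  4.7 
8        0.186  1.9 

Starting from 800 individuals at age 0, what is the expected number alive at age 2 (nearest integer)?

Expected survivors = N0 · l_2 = 800 × 0.689 = 551.2 → 551

551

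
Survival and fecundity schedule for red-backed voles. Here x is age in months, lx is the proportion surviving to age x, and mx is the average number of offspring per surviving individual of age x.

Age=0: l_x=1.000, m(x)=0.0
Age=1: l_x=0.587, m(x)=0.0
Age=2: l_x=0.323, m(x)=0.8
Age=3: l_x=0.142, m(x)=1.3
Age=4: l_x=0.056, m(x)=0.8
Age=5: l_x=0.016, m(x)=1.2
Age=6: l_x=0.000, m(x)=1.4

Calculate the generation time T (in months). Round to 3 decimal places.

lx·mx: 0, 0, 0.2584, 0.1846, 0.0448, 0.0192, 0 → R0 = 0.507
x·lx·mx: 0, 0, 0.5168, 0.5538, 0.1792, 0.096, 0 → Σ = 1.3458
T = 1.3458 / 0.507 = 2.654438… → 2.654

2.654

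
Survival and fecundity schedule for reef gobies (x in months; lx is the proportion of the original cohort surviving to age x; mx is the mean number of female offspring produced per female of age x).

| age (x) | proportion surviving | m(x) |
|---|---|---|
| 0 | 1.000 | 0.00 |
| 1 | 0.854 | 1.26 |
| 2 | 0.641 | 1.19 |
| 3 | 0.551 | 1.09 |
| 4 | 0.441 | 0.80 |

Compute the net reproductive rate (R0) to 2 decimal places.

lx·mx by age: 0, 1.07604, 0.76279, 0.60059, 0.3528
R0 = Σ lx·mx = 2.79222 → 2.79

2.79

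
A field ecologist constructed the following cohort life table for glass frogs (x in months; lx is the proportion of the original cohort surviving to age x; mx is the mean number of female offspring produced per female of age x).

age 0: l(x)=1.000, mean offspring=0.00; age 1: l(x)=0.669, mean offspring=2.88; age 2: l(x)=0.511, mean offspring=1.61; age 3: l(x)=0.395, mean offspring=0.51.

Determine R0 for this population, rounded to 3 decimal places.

2.951

lx·mx by age: 0, 1.92672, 0.82271, 0.20145
R0 = Σ lx·mx = 2.95088 → 2.951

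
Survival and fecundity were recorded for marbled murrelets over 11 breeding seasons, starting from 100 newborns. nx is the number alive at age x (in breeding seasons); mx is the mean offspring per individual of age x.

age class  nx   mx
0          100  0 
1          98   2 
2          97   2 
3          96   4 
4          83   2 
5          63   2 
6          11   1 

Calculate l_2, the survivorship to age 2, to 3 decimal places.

0.970

l_2 = n_2/n_0 = 97/100 = 0.97 → 0.970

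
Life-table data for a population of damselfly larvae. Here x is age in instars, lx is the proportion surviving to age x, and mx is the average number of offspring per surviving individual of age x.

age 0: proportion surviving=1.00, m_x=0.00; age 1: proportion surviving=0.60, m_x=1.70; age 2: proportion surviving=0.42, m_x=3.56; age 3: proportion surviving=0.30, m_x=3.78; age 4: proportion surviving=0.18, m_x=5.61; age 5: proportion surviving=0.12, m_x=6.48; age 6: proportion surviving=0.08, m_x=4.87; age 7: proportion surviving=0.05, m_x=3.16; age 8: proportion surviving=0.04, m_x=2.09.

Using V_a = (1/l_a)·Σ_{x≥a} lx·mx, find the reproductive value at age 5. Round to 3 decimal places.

11.740

lx·mx for x ≥ 5: 0.7776, 0.3896, 0.158, 0.0836 → sum = 1.4088
V_5 = 1.4088 / l_5 = 1.4088 / 0.12 = 11.74 → 11.740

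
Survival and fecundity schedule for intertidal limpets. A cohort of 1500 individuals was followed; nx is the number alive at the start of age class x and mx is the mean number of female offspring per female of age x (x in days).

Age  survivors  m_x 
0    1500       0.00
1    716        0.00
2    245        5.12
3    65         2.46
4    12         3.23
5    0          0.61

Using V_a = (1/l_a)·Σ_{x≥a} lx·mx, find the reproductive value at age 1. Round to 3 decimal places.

2.029

lx = nx/n0 = nx/1500: 1, 0.47733…, 0.16333…, 0.04333…, 0.008, 0
lx·mx for x ≥ 1: 0, 0.836267…, 0.1066…, 0.02584, 0 → sum = 0.968707…
V_1 = 0.968707… / l_1 = 0.968707… / 0.477333… = 2.029413… → 2.029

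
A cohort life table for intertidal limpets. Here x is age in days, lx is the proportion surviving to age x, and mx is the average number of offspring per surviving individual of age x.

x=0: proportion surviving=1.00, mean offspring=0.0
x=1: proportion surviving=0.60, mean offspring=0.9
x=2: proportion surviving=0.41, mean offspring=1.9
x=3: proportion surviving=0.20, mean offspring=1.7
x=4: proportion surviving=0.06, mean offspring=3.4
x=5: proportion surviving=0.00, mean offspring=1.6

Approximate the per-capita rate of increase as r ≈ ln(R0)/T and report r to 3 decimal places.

0.295

R0 = Σ lx·mx = 0 + 0.54 + 0.779 + 0.34 + 0.204 + 0 = 1.863
Σ x·lx·mx = 3.934; T = 3.934/1.863 = 2.11165…
r ≈ ln(R0)/T = ln(1.863)/2.11165… = 0.29465… → 0.295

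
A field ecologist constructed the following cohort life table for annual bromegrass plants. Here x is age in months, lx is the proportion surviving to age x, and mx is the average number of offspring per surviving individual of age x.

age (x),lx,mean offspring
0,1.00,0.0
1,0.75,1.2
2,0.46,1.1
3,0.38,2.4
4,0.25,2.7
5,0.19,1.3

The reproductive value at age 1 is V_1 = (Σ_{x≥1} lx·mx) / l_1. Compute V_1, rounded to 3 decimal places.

4.320

lx·mx for x ≥ 1: 0.9, 0.506, 0.912, 0.675, 0.247 → sum = 3.24
V_1 = 3.24 / l_1 = 3.24 / 0.75 = 4.32 → 4.320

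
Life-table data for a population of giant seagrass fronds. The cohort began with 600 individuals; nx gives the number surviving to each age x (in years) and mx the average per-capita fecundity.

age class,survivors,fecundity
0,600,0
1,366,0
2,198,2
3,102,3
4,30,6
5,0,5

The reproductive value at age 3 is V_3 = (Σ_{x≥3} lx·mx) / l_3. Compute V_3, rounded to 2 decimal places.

4.76

lx = nx/n0 = nx/600: 1, 0.61, 0.33, 0.17, 0.05, 0
lx·mx for x ≥ 3: 0.51, 0.3, 0 → sum = 0.81
V_3 = 0.81 / l_3 = 0.81 / 0.17 = 4.764706… → 4.76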